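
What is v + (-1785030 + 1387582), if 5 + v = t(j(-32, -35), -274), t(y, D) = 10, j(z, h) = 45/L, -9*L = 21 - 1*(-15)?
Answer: -397443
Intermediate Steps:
L = -4 (L = -(21 - 1*(-15))/9 = -(21 + 15)/9 = -1/9*36 = -4)
j(z, h) = -45/4 (j(z, h) = 45/(-4) = 45*(-1/4) = -45/4)
v = 5 (v = -5 + 10 = 5)
v + (-1785030 + 1387582) = 5 + (-1785030 + 1387582) = 5 - 397448 = -397443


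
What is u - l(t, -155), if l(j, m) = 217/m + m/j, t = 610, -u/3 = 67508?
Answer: -123538631/610 ≈ -2.0252e+5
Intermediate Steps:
u = -202524 (u = -3*67508 = -202524)
u - l(t, -155) = -202524 - (217/(-155) - 155/610) = -202524 - (217*(-1/155) - 155*1/610) = -202524 - (-7/5 - 31/122) = -202524 - 1*(-1009/610) = -202524 + 1009/610 = -123538631/610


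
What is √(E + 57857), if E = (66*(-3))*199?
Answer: √18455 ≈ 135.85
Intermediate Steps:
E = -39402 (E = -198*199 = -39402)
√(E + 57857) = √(-39402 + 57857) = √18455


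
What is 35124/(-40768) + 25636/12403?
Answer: 152371369/126411376 ≈ 1.2054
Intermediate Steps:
35124/(-40768) + 25636/12403 = 35124*(-1/40768) + 25636*(1/12403) = -8781/10192 + 25636/12403 = 152371369/126411376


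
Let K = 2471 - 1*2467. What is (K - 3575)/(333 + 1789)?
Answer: -3571/2122 ≈ -1.6828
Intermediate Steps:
K = 4 (K = 2471 - 2467 = 4)
(K - 3575)/(333 + 1789) = (4 - 3575)/(333 + 1789) = -3571/2122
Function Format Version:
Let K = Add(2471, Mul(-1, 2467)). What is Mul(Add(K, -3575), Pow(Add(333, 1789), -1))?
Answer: Rational(-3571, 2122) ≈ -1.6828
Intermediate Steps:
K = 4 (K = Add(2471, -2467) = 4)
Mul(Add(K, -3575), Pow(Add(333, 1789), -1)) = Mul(Add(4, -3575), Pow(Add(333, 1789), -1)) = Mul(-3571, Pow(2122, -1)) = Mul(-3571, Rational(1, 2122)) = Rational(-3571, 2122)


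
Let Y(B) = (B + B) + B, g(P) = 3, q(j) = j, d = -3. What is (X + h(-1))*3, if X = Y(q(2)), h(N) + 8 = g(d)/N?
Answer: -15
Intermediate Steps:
h(N) = -8 + 3/N
Y(B) = 3*B (Y(B) = 2*B + B = 3*B)
X = 6 (X = 3*2 = 6)
(X + h(-1))*3 = (6 + (-8 + 3/(-1)))*3 = (6 + (-8 + 3*(-1)))*3 = (6 + (-8 - 3))*3 = (6 - 11)*3 = -5*3 = -15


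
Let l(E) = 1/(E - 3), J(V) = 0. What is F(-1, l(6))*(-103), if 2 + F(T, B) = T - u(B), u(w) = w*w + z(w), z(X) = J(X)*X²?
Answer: 2884/9 ≈ 320.44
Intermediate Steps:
z(X) = 0 (z(X) = 0*X² = 0)
l(E) = 1/(-3 + E)
u(w) = w² (u(w) = w*w + 0 = w² + 0 = w²)
F(T, B) = -2 + T - B² (F(T, B) = -2 + (T - B²) = -2 + T - B²)
F(-1, l(6))*(-103) = (-2 - 1 - (1/(-3 + 6))²)*(-103) = (-2 - 1 - (1/3)²)*(-103) = (-2 - 1 - (⅓)²)*(-103) = (-2 - 1 - 1*⅑)*(-103) = (-2 - 1 - ⅑)*(-103) = -28/9*(-103) = 2884/9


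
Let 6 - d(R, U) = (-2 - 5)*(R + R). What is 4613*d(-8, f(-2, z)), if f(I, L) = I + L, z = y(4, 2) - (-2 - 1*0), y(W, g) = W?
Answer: -488978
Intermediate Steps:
z = 6 (z = 4 - (-2 - 1*0) = 4 - (-2 + 0) = 4 - 1*(-2) = 4 + 2 = 6)
d(R, U) = 6 + 14*R (d(R, U) = 6 - (-2 - 5)*(R + R) = 6 - (-7)*2*R = 6 - (-14)*R = 6 + 14*R)
4613*d(-8, f(-2, z)) = 4613*(6 + 14*(-8)) = 4613*(6 - 112) = 4613*(-106) = -488978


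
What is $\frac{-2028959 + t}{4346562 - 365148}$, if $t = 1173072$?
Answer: $- \frac{855887}{3981414} \approx -0.21497$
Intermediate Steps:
$\frac{-2028959 + t}{4346562 - 365148} = \frac{-2028959 + 1173072}{4346562 - 365148} = - \frac{855887}{3981414}$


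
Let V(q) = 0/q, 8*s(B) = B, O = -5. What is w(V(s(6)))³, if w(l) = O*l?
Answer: 0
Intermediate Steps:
s(B) = B/8
V(q) = 0
w(l) = -5*l
w(V(s(6)))³ = (-5*0)³ = 0³ = 0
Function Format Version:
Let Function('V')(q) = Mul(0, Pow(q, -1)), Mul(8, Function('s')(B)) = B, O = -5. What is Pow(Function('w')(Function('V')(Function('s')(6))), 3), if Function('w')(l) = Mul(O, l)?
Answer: 0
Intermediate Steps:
Function('s')(B) = Mul(Rational(1, 8), B)
Function('V')(q) = 0
Function('w')(l) = Mul(-5, l)
Pow(Function('w')(Function('V')(Function('s')(6))), 3) = Pow(Mul(-5, 0), 3) = Pow(0, 3) = 0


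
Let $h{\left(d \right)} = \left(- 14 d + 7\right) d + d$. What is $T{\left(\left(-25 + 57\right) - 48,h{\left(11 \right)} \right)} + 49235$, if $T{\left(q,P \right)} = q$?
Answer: $49219$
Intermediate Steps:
$h{\left(d \right)} = d + d \left(7 - 14 d\right)$ ($h{\left(d \right)} = \left(7 - 14 d\right) d + d = d \left(7 - 14 d\right) + d = d + d \left(7 - 14 d\right)$)
$T{\left(\left(-25 + 57\right) - 48,h{\left(11 \right)} \right)} + 49235 = \left(\left(-25 + 57\right) - 48\right) + 49235 = \left(32 - 48\right) + 49235 = -16 + 49235 = 49219$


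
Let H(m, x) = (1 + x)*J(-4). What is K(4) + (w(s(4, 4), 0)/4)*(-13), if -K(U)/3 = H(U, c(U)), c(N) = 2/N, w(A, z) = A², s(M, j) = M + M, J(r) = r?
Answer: -190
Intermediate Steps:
s(M, j) = 2*M
H(m, x) = -4 - 4*x (H(m, x) = (1 + x)*(-4) = -4 - 4*x)
K(U) = 12 + 24/U (K(U) = -3*(-4 - 8/U) = 12 + 24/U)
K(4) + (w(s(4, 4), 0)/4)*(-13) = (12 + 24/4) + ((2*4)²/4)*(-13) = (12 + 24*(¼)) + (8²*(¼))*(-13) = (12 + 6) + (64*(¼))*(-13) = 18 + 16*(-13) = 18 - 208 = -190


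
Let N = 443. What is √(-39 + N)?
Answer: 2*√101 ≈ 20.100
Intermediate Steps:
√(-39 + N) = √(-39 + 443) = √404 = 2*√101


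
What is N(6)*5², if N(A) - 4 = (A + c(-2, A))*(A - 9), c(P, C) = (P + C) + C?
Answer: -1100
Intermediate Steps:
c(P, C) = P + 2*C (c(P, C) = (C + P) + C = P + 2*C)
N(A) = 4 + (-9 + A)*(-2 + 3*A) (N(A) = 4 + (A + (-2 + 2*A))*(A - 9) = 4 + (-2 + 3*A)*(-9 + A) = 4 + (-9 + A)*(-2 + 3*A))
N(6)*5² = (22 - 29*6 + 3*6²)*5² = (22 - 174 + 3*36)*25 = (22 - 174 + 108)*25 = -44*25 = -1100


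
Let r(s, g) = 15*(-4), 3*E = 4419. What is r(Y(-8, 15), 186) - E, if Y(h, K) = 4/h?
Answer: -1533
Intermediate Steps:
E = 1473 (E = (⅓)*4419 = 1473)
r(s, g) = -60
r(Y(-8, 15), 186) - E = -60 - 1*1473 = -60 - 1473 = -1533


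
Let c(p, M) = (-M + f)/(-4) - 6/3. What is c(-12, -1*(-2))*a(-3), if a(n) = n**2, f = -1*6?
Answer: 0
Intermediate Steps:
f = -6
c(p, M) = -1/2 + M/4 (c(p, M) = (-M - 6)/(-4) - 6/3 = (-6 - M)*(-1/4) - 6*1/3 = (3/2 + M/4) - 2 = -1/2 + M/4)
c(-12, -1*(-2))*a(-3) = (-1/2 + (-1*(-2))/4)*(-3)**2 = (-1/2 + (1/4)*2)*9 = (-1/2 + 1/2)*9 = 0*9 = 0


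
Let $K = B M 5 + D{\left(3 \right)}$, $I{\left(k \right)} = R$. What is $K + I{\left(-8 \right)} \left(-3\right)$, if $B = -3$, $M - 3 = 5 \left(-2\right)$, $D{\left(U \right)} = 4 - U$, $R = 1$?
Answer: $103$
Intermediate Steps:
$I{\left(k \right)} = 1$
$M = -7$ ($M = 3 + 5 \left(-2\right) = 3 - 10 = -7$)
$K = 106$ ($K = \left(-3\right) \left(-7\right) 5 + \left(4 - 3\right) = 21 \cdot 5 + \left(4 - 3\right) = 105 + 1 = 106$)
$K + I{\left(-8 \right)} \left(-3\right) = 106 + 1 \left(-3\right) = 106 - 3 = 103$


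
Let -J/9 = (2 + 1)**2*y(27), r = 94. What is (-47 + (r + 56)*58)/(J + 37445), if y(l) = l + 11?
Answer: 8653/34367 ≈ 0.25178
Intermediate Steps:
y(l) = 11 + l
J = -3078 (J = -9*(2 + 1)**2*(11 + 27) = -9*3**2*38 = -81*38 = -9*342 = -3078)
(-47 + (r + 56)*58)/(J + 37445) = (-47 + (94 + 56)*58)/(-3078 + 37445) = (-47 + 150*58)/34367 = (-47 + 8700)*(1/34367) = 8653*(1/34367) = 8653/34367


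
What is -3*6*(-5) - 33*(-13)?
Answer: 519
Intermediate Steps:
-3*6*(-5) - 33*(-13) = -18*(-5) + 429 = 90 + 429 = 519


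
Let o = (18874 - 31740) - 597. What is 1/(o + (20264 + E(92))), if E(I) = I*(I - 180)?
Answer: -1/1295 ≈ -0.00077220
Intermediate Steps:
o = -13463 (o = -12866 - 597 = -13463)
E(I) = I*(-180 + I)
1/(o + (20264 + E(92))) = 1/(-13463 + (20264 + 92*(-180 + 92))) = 1/(-13463 + (20264 + 92*(-88))) = 1/(-13463 + (20264 - 8096)) = 1/(-13463 + 12168) = 1/(-1295) = -1/1295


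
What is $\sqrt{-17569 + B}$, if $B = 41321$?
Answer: $2 \sqrt{5938} \approx 154.12$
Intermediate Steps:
$\sqrt{-17569 + B} = \sqrt{-17569 + 41321} = \sqrt{23752} = 2 \sqrt{5938}$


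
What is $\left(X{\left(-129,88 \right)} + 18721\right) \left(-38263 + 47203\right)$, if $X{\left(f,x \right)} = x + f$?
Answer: $166999200$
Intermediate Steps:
$X{\left(f,x \right)} = f + x$
$\left(X{\left(-129,88 \right)} + 18721\right) \left(-38263 + 47203\right) = \left(\left(-129 + 88\right) + 18721\right) \left(-38263 + 47203\right) = \left(-41 + 18721\right) 8940 = 18680 \cdot 8940 = 166999200$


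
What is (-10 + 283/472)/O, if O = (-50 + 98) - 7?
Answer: -4437/19352 ≈ -0.22928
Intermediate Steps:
O = 41 (O = 48 - 7 = 41)
(-10 + 283/472)/O = (-10 + 283/472)/41 = (-10 + 283*(1/472))*(1/41) = (-10 + 283/472)*(1/41) = -4437/472*1/41 = -4437/19352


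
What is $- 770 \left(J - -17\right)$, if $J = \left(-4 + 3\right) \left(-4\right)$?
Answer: $-16170$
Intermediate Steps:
$J = 4$ ($J = \left(-1\right) \left(-4\right) = 4$)
$- 770 \left(J - -17\right) = - 770 \left(4 - -17\right) = - 770 \left(4 + 17\right) = \left(-770\right) 21 = -16170$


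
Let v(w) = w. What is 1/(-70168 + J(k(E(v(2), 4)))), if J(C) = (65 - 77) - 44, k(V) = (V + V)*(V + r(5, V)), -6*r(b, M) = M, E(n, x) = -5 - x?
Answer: -1/70224 ≈ -1.4240e-5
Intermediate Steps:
r(b, M) = -M/6
k(V) = 5*V**2/3 (k(V) = (V + V)*(V - V/6) = (2*V)*(5*V/6) = 5*V**2/3)
J(C) = -56 (J(C) = -12 - 44 = -56)
1/(-70168 + J(k(E(v(2), 4)))) = 1/(-70168 - 56) = 1/(-70224) = -1/70224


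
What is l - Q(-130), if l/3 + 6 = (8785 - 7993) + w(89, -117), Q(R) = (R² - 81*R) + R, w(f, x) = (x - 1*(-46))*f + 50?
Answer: -43749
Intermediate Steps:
w(f, x) = 50 + f*(46 + x) (w(f, x) = (x + 46)*f + 50 = (46 + x)*f + 50 = f*(46 + x) + 50 = 50 + f*(46 + x))
Q(R) = R² - 80*R
l = -16449 (l = -18 + 3*((8785 - 7993) + (50 + 46*89 + 89*(-117))) = -18 + 3*(792 + (50 + 4094 - 10413)) = -18 + 3*(792 - 6269) = -18 + 3*(-5477) = -18 - 16431 = -16449)
l - Q(-130) = -16449 - (-130)*(-80 - 130) = -16449 - (-130)*(-210) = -16449 - 1*27300 = -16449 - 27300 = -43749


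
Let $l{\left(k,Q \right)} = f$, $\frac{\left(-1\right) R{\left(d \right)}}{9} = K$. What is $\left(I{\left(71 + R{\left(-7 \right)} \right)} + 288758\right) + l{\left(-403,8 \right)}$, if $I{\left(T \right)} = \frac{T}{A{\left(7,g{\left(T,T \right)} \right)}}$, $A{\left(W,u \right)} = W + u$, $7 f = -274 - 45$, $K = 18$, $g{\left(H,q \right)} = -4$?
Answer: $\frac{6062324}{21} \approx 2.8868 \cdot 10^{5}$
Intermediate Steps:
$R{\left(d \right)} = -162$ ($R{\left(d \right)} = \left(-9\right) 18 = -162$)
$f = - \frac{319}{7}$ ($f = \frac{-274 - 45}{7} = \frac{1}{7} \left(-319\right) = - \frac{319}{7} \approx -45.571$)
$l{\left(k,Q \right)} = - \frac{319}{7}$
$I{\left(T \right)} = \frac{T}{3}$ ($I{\left(T \right)} = \frac{T}{7 - 4} = \frac{T}{3}$)
$\left(I{\left(71 + R{\left(-7 \right)} \right)} + 288758\right) + l{\left(-403,8 \right)} = \left(\frac{71 - 162}{3} + 288758\right) - \frac{319}{7} = \left(\frac{1}{3} \left(-91\right) + 288758\right) - \frac{319}{7} = \left(- \frac{91}{3} + 288758\right) - \frac{319}{7} = \frac{866183}{3} - \frac{319}{7} = \frac{6062324}{21}$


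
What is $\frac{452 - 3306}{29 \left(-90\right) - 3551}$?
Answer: $\frac{2854}{6161} \approx 0.46324$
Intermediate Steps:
$\frac{452 - 3306}{29 \left(-90\right) - 3551} = - \frac{2854}{-2610 - 3551} = - \frac{2854}{-6161} = \left(-2854\right) \left(- \frac{1}{6161}\right) = \frac{2854}{6161}$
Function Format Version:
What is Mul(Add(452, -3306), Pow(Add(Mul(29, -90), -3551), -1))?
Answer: Rational(2854, 6161) ≈ 0.46324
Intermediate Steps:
Mul(Add(452, -3306), Pow(Add(Mul(29, -90), -3551), -1)) = Mul(-2854, Pow(Add(-2610, -3551), -1)) = Mul(-2854, Pow(-6161, -1)) = Mul(-2854, Rational(-1, 6161)) = Rational(2854, 6161)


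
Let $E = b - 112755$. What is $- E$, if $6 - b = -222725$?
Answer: $-109976$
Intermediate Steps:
$b = 222731$ ($b = 6 - -222725 = 6 + 222725 = 222731$)
$E = 109976$ ($E = 222731 - 112755 = 109976$)
$- E = \left(-1\right) 109976 = -109976$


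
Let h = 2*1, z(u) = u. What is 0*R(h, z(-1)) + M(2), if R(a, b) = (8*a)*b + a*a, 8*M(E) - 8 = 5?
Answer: 13/8 ≈ 1.6250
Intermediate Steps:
M(E) = 13/8 (M(E) = 1 + (1/8)*5 = 1 + 5/8 = 13/8)
h = 2
R(a, b) = a**2 + 8*a*b (R(a, b) = 8*a*b + a**2 = a**2 + 8*a*b)
0*R(h, z(-1)) + M(2) = 0*(2*(2 + 8*(-1))) + 13/8 = 0*(2*(2 - 8)) + 13/8 = 0*(2*(-6)) + 13/8 = 0*(-12) + 13/8 = 0 + 13/8 = 13/8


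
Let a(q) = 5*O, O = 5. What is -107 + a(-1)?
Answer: -82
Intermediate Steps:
a(q) = 25 (a(q) = 5*5 = 25)
-107 + a(-1) = -107 + 25 = -82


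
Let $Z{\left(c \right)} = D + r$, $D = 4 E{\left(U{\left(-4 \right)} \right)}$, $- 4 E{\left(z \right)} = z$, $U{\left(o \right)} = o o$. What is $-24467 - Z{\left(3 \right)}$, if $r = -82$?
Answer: $-24369$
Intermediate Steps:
$U{\left(o \right)} = o^{2}$
$E{\left(z \right)} = - \frac{z}{4}$
$D = -16$ ($D = 4 \left(- \frac{\left(-4\right)^{2}}{4}\right) = 4 \left(\left(- \frac{1}{4}\right) 16\right) = 4 \left(-4\right) = -16$)
$Z{\left(c \right)} = -98$ ($Z{\left(c \right)} = -16 - 82 = -98$)
$-24467 - Z{\left(3 \right)} = -24467 - -98 = -24467 + 98 = -24369$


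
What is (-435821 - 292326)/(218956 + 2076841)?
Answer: -104021/327971 ≈ -0.31717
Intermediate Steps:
(-435821 - 292326)/(218956 + 2076841) = -728147/2295797 = -728147*1/2295797 = -104021/327971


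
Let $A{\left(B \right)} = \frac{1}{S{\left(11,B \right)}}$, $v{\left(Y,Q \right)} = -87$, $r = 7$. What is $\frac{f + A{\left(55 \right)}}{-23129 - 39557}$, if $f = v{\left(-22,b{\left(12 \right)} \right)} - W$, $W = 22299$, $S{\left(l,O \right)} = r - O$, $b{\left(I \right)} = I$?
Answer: $\frac{1074529}{3008928} \approx 0.35711$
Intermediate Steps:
$S{\left(l,O \right)} = 7 - O$
$A{\left(B \right)} = \frac{1}{7 - B}$
$f = -22386$ ($f = -87 - 22299 = -22386$)
$\frac{f + A{\left(55 \right)}}{-23129 - 39557} = \frac{-22386 - \frac{1}{-7 + 55}}{-23129 - 39557} = \frac{-22386 - \frac{1}{48}}{-62686} = \left(-22386 - \frac{1}{48}\right) \left(- \frac{1}{62686}\right) = \left(- \frac{1074529}{48}\right) \left(- \frac{1}{62686}\right) = \frac{1074529}{3008928}$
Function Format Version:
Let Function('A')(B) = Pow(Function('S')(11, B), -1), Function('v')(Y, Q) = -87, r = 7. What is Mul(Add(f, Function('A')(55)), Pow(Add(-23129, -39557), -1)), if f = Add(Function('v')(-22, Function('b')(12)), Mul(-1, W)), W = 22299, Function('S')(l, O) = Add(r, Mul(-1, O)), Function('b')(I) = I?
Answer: Rational(1074529, 3008928) ≈ 0.35711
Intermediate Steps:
Function('S')(l, O) = Add(7, Mul(-1, O))
Function('A')(B) = Pow(Add(7, Mul(-1, B)), -1)
f = -22386 (f = Add(-87, Mul(-1, 22299)) = Add(-87, -22299) = -22386)
Mul(Add(f, Function('A')(55)), Pow(Add(-23129, -39557), -1)) = Mul(Add(-22386, Mul(-1, Pow(Add(-7, 55), -1))), Pow(Add(-23129, -39557), -1)) = Mul(Add(-22386, Mul(-1, Pow(48, -1))), Pow(-62686, -1)) = Mul(Add(-22386, Mul(-1, Rational(1, 48))), Rational(-1, 62686)) = Mul(Add(-22386, Rational(-1, 48)), Rational(-1, 62686)) = Mul(Rational(-1074529, 48), Rational(-1, 62686)) = Rational(1074529, 3008928)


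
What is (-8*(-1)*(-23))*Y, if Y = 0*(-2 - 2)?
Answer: 0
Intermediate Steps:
Y = 0 (Y = 0*(-4) = 0)
(-8*(-1)*(-23))*Y = (-8*(-1)*(-23))*0 = (8*(-23))*0 = -184*0 = 0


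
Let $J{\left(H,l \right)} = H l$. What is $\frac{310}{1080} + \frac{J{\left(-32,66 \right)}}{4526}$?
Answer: $- \frac{43895}{244404} \approx -0.1796$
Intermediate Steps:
$\frac{310}{1080} + \frac{J{\left(-32,66 \right)}}{4526} = \frac{310}{1080} + \frac{\left(-32\right) 66}{4526} = 310 \cdot \frac{1}{1080} - \frac{1056}{2263} = \frac{31}{108} - \frac{1056}{2263} = - \frac{43895}{244404}$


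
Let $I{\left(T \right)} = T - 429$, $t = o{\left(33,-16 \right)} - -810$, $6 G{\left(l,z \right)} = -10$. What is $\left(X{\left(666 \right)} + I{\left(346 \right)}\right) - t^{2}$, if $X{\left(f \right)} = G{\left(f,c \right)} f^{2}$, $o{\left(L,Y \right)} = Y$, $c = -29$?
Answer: $-1369779$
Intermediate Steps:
$G{\left(l,z \right)} = - \frac{5}{3}$ ($G{\left(l,z \right)} = \frac{1}{6} \left(-10\right) = - \frac{5}{3}$)
$t = 794$ ($t = -16 - -810 = -16 + 810 = 794$)
$I{\left(T \right)} = -429 + T$ ($I{\left(T \right)} = T - 429 = -429 + T$)
$X{\left(f \right)} = - \frac{5 f^{2}}{3}$
$\left(X{\left(666 \right)} + I{\left(346 \right)}\right) - t^{2} = \left(- \frac{5 \cdot 666^{2}}{3} + \left(-429 + 346\right)\right) - 794^{2} = \left(\left(- \frac{5}{3}\right) 443556 - 83\right) - 630436 = \left(-739260 - 83\right) - 630436 = -739343 - 630436 = -1369779$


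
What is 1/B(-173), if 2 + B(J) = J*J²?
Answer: -1/5177719 ≈ -1.9314e-7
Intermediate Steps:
B(J) = -2 + J³ (B(J) = -2 + J*J² = -2 + J³)
1/B(-173) = 1/(-2 + (-173)³) = 1/(-2 - 5177717) = 1/(-5177719) = -1/5177719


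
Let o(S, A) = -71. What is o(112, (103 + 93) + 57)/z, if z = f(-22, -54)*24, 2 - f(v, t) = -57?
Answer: -71/1416 ≈ -0.050141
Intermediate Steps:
f(v, t) = 59 (f(v, t) = 2 - 1*(-57) = 2 + 57 = 59)
z = 1416 (z = 59*24 = 1416)
o(112, (103 + 93) + 57)/z = -71/1416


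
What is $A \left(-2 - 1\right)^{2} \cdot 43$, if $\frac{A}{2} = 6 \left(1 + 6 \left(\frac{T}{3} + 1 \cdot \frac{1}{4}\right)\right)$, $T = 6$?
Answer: $67338$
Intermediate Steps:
$A = 174$ ($A = 2 \cdot 6 \left(1 + 6 \left(\frac{6}{3} + 1 \cdot \frac{1}{4}\right)\right) = 2 \cdot 6 \left(1 + 6 \left(6 \cdot \frac{1}{3} + 1 \cdot \frac{1}{4}\right)\right) = 2 \cdot 6 \left(1 + 6 \left(2 + \frac{1}{4}\right)\right) = 2 \cdot 6 \left(1 + 6 \cdot \frac{9}{4}\right) = 2 \cdot 6 \left(1 + \frac{27}{2}\right) = 2 \cdot 6 \cdot \frac{29}{2} = 2 \cdot 87 = 174$)
$A \left(-2 - 1\right)^{2} \cdot 43 = 174 \left(-2 - 1\right)^{2} \cdot 43 = 174 \left(-3\right)^{2} \cdot 43 = 174 \cdot 9 \cdot 43 = 1566 \cdot 43 = 67338$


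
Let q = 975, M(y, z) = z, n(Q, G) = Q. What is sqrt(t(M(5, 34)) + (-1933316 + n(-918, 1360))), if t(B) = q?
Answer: I*sqrt(1933259) ≈ 1390.4*I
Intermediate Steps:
t(B) = 975
sqrt(t(M(5, 34)) + (-1933316 + n(-918, 1360))) = sqrt(975 + (-1933316 - 918)) = sqrt(975 - 1934234) = sqrt(-1933259) = I*sqrt(1933259)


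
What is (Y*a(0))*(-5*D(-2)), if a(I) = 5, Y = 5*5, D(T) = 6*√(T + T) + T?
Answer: 1250 - 7500*I ≈ 1250.0 - 7500.0*I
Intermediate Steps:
D(T) = T + 6*√2*√T (D(T) = 6*√(2*T) + T = 6*(√2*√T) + T = 6*√2*√T + T = T + 6*√2*√T)
Y = 25
(Y*a(0))*(-5*D(-2)) = (25*5)*(-5*(-2 + 6*√2*√(-2))) = 125*(-5*(-2 + 6*√2*(I*√2))) = 125*(-5*(-2 + 12*I)) = 125*(10 - 60*I) = 1250 - 7500*I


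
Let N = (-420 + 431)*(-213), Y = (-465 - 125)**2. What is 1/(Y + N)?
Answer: 1/345757 ≈ 2.8922e-6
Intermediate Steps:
Y = 348100 (Y = (-590)**2 = 348100)
N = -2343 (N = 11*(-213) = -2343)
1/(Y + N) = 1/(348100 - 2343) = 1/345757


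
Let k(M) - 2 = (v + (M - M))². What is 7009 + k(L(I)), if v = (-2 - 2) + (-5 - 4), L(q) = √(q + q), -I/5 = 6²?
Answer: 7180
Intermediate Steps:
I = -180 (I = -5*6² = -5*36 = -180)
L(q) = √2*√q (L(q) = √(2*q) = √2*√q)
v = -13 (v = -4 - 9 = -13)
k(M) = 171 (k(M) = 2 + (-13 + (M - M))² = 2 + (-13 + 0)² = 2 + (-13)² = 2 + 169 = 171)
7009 + k(L(I)) = 7009 + 171 = 7180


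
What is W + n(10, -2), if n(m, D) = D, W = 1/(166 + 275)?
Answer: -881/441 ≈ -1.9977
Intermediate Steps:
W = 1/441 ≈ 0.0022676
W + n(10, -2) = 1/441 - 2 = -881/441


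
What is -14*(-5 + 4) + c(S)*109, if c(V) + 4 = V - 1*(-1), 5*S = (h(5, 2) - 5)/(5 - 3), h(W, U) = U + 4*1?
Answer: -3021/10 ≈ -302.10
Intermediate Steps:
h(W, U) = 4 + U (h(W, U) = U + 4 = 4 + U)
S = ⅒ (S = (((4 + 2) - 5)/(5 - 3))/5 = ((6 - 5)/2)/5 = (1*(½))/5 = (⅕)*(½) = ⅒ ≈ 0.10000)
c(V) = -3 + V (c(V) = -4 + (V - 1*(-1)) = -4 + (V + 1) = -4 + (1 + V) = -3 + V)
-14*(-5 + 4) + c(S)*109 = -14*(-5 + 4) + (-3 + ⅒)*109 = -14*(-1) - 29/10*109 = 14 - 3161/10 = -3021/10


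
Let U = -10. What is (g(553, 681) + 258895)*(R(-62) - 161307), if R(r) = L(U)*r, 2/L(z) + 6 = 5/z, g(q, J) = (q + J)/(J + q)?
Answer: -542838375728/13 ≈ -4.1757e+10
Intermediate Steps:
g(q, J) = 1 (g(q, J) = (J + q)/(J + q) = 1)
L(z) = 2/(-6 + 5/z)
R(r) = -4*r/13 (R(r) = (-2*(-10)/(-5 + 6*(-10)))*r = (-2*(-10)/(-5 - 60))*r = (-2*(-10)/(-65))*r = (-2*(-10)*(-1/65))*r = -4*r/13)
(g(553, 681) + 258895)*(R(-62) - 161307) = (1 + 258895)*(-4/13*(-62) - 161307) = 258896*(248/13 - 161307) = 258896*(-2096743/13) = -542838375728/13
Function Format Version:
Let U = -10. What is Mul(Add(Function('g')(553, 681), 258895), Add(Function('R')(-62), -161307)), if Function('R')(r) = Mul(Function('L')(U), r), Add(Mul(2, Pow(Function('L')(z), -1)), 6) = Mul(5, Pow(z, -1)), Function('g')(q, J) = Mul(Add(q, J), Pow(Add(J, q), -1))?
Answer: Rational(-542838375728, 13) ≈ -4.1757e+10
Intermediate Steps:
Function('g')(q, J) = 1 (Function('g')(q, J) = Mul(Add(J, q), Pow(Add(J, q), -1)) = 1)
Function('L')(z) = Mul(2, Pow(Add(-6, Mul(5, Pow(z, -1))), -1))
Function('R')(r) = Mul(Rational(-4, 13), r) (Function('R')(r) = Mul(Mul(-2, -10, Pow(Add(-5, Mul(6, -10)), -1)), r) = Mul(Mul(-2, -10, Pow(Add(-5, -60), -1)), r) = Mul(Mul(-2, -10, Pow(-65, -1)), r) = Mul(Mul(-2, -10, Rational(-1, 65)), r) = Mul(Rational(-4, 13), r))
Mul(Add(Function('g')(553, 681), 258895), Add(Function('R')(-62), -161307)) = Mul(Add(1, 258895), Add(Mul(Rational(-4, 13), -62), -161307)) = Mul(258896, Add(Rational(248, 13), -161307)) = Mul(258896, Rational(-2096743, 13)) = Rational(-542838375728, 13)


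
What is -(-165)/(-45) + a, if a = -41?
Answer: -134/3 ≈ -44.667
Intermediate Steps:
-(-165)/(-45) + a = -(-165)/(-45) - 41 = -(-165)*(-1)/45 - 41 = -15*11/45 - 41 = -11/3 - 41 = -134/3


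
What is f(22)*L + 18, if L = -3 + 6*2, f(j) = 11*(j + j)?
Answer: 4374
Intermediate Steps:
f(j) = 22*j (f(j) = 11*(2*j) = 22*j)
L = 9 (L = -3 + 12 = 9)
f(22)*L + 18 = (22*22)*9 + 18 = 484*9 + 18 = 4356 + 18 = 4374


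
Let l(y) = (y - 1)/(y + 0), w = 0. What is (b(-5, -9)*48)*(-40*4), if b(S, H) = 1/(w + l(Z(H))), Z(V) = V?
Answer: -6912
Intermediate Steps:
l(y) = (-1 + y)/y
b(S, H) = H/(-1 + H) (b(S, H) = 1/(0 + (-1 + H)/H) = 1/((-1 + H)/H) = H/(-1 + H))
(b(-5, -9)*48)*(-40*4) = (-9/(-1 - 9)*48)*(-40*4) = (-9/(-10)*48)*(-160) = (-9*(-⅒)*48)*(-160) = ((9/10)*48)*(-160) = (216/5)*(-160) = -6912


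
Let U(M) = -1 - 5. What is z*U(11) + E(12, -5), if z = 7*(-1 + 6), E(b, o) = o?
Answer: -215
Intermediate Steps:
U(M) = -6
z = 35 (z = 7*5 = 35)
z*U(11) + E(12, -5) = 35*(-6) - 5 = -210 - 5 = -215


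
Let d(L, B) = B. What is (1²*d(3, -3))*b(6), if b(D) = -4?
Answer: 12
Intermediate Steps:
(1²*d(3, -3))*b(6) = (1²*(-3))*(-4) = (1*(-3))*(-4) = -3*(-4) = 12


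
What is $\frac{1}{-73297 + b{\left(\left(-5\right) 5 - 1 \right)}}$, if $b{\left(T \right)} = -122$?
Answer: $- \frac{1}{73419} \approx -1.362 \cdot 10^{-5}$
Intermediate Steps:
$\frac{1}{-73297 + b{\left(\left(-5\right) 5 - 1 \right)}} = \frac{1}{-73297 - 122} = \frac{1}{-73419} = - \frac{1}{73419}$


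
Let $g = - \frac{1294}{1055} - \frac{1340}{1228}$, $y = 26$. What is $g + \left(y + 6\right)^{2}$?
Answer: $\frac{330907557}{323885} \approx 1021.7$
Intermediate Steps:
$g = - \frac{750683}{323885}$ ($g = \left(-1294\right) \frac{1}{1055} - \frac{335}{307} = - \frac{1294}{1055} - \frac{335}{307} = - \frac{750683}{323885} \approx -2.3177$)
$g + \left(y + 6\right)^{2} = - \frac{750683}{323885} + \left(26 + 6\right)^{2} = - \frac{750683}{323885} + 32^{2} = - \frac{750683}{323885} + 1024 = \frac{330907557}{323885}$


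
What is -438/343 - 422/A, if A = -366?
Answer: -7781/62769 ≈ -0.12396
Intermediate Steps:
-438/343 - 422/A = -438/343 - 422/(-366) = -438*1/343 - 422*(-1/366) = -438/343 + 211/183 = -7781/62769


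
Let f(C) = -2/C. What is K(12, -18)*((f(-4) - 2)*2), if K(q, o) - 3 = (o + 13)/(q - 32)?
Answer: -39/4 ≈ -9.7500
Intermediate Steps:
K(q, o) = 3 + (13 + o)/(-32 + q) (K(q, o) = 3 + (o + 13)/(q - 32) = 3 + (13 + o)/(-32 + q))
K(12, -18)*((f(-4) - 2)*2) = ((-83 - 18 + 3*12)/(-32 + 12))*((-2/(-4) - 2)*2) = ((-83 - 18 + 36)/(-20))*((-2*(-¼) - 2)*2) = (-1/20*(-65))*((½ - 2)*2) = 13*(-3/2*2)/4 = (13/4)*(-3) = -39/4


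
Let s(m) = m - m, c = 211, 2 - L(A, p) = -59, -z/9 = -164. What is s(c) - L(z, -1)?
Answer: -61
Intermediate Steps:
z = 1476 (z = -9*(-164) = 1476)
L(A, p) = 61 (L(A, p) = 2 - 1*(-59) = 2 + 59 = 61)
s(m) = 0
s(c) - L(z, -1) = 0 - 1*61 = 0 - 61 = -61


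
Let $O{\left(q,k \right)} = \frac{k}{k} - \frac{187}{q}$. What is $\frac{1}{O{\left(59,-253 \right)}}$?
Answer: $- \frac{59}{128} \approx -0.46094$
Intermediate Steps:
$O{\left(q,k \right)} = 1 - \frac{187}{q}$
$\frac{1}{O{\left(59,-253 \right)}} = \frac{1}{\frac{1}{59} \left(-187 + 59\right)} = \frac{1}{\frac{1}{59} \left(-128\right)} = \frac{1}{- \frac{128}{59}} = - \frac{59}{128}$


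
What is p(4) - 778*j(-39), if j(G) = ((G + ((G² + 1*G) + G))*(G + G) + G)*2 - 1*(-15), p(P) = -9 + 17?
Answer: 170449694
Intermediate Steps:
p(P) = 8
j(G) = 15 + 2*G + 4*G*(G² + 3*G) (j(G) = ((G + ((G² + G) + G))*(2*G) + G)*2 + 15 = ((G + ((G + G²) + G))*(2*G) + G)*2 + 15 = ((G + (G² + 2*G))*(2*G) + G)*2 + 15 = ((G² + 3*G)*(2*G) + G)*2 + 15 = (2*G*(G² + 3*G) + G)*2 + 15 = (G + 2*G*(G² + 3*G))*2 + 15 = (2*G + 4*G*(G² + 3*G)) + 15 = 15 + 2*G + 4*G*(G² + 3*G))
p(4) - 778*j(-39) = 8 - 778*(15 + 2*(-39) + 4*(-39)³ + 12*(-39)²) = 8 - 778*(15 - 78 + 4*(-59319) + 12*1521) = 8 - 778*(15 - 78 - 237276 + 18252) = 8 - 778*(-219087) = 8 + 170449686 = 170449694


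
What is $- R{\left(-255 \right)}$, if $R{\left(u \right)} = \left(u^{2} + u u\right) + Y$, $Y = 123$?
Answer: $-130173$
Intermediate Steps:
$R{\left(u \right)} = 123 + 2 u^{2}$ ($R{\left(u \right)} = \left(u^{2} + u u\right) + 123 = \left(u^{2} + u^{2}\right) + 123 = 2 u^{2} + 123 = 123 + 2 u^{2}$)
$- R{\left(-255 \right)} = - (123 + 2 \left(-255\right)^{2}) = - (123 + 2 \cdot 65025) = - (123 + 130050) = \left(-1\right) 130173 = -130173$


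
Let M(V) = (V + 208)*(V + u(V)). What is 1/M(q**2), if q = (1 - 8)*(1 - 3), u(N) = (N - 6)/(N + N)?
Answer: 49/3889611 ≈ 1.2598e-5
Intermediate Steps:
u(N) = (-6 + N)/(2*N) (u(N) = (-6 + N)/((2*N)) = (-6 + N)*(1/(2*N)) = (-6 + N)/(2*N))
q = 14 (q = -7*(-2) = 14)
M(V) = (208 + V)*(V + (-6 + V)/(2*V)) (M(V) = (V + 208)*(V + (-6 + V)/(2*V)) = (208 + V)*(V + (-6 + V)/(2*V)))
1/M(q**2) = 1/(101 + (14**2)**2 - 624/(14**2) + (417/2)*14**2) = 1/(101 + 196**2 - 624/196 + (417/2)*196) = 1/(101 + 38416 - 624*1/196 + 40866) = 1/(101 + 38416 - 156/49 + 40866) = 1/(3889611/49) = 49/3889611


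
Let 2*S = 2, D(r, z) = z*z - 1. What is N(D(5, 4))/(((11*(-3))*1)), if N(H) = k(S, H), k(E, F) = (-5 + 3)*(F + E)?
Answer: 32/33 ≈ 0.96970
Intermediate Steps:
D(r, z) = -1 + z² (D(r, z) = z² - 1 = -1 + z²)
S = 1 (S = (½)*2 = 1)
k(E, F) = -2*E - 2*F (k(E, F) = -2*(E + F) = -2*E - 2*F)
N(H) = -2 - 2*H (N(H) = -2*1 - 2*H = -2 - 2*H)
N(D(5, 4))/(((11*(-3))*1)) = (-2 - 2*(-1 + 4²))/(((11*(-3))*1)) = (-2 - 2*(-1 + 16))/((-33*1)) = (-2 - 2*15)/(-33) = (-2 - 30)*(-1/33) = -32*(-1/33) = 32/33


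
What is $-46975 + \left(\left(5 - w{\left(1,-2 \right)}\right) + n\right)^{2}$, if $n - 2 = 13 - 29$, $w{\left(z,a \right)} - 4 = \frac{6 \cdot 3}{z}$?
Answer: $-46014$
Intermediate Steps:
$w{\left(z,a \right)} = 4 + \frac{18}{z}$ ($w{\left(z,a \right)} = 4 + \frac{6 \cdot 3}{z} = 4 + \frac{18}{z}$)
$n = -14$ ($n = 2 + \left(13 - 29\right) = 2 - 16 = -14$)
$-46975 + \left(\left(5 - w{\left(1,-2 \right)}\right) + n\right)^{2} = -46975 + \left(\left(5 - \left(4 + \frac{18}{1}\right)\right) - 14\right)^{2} = -46975 + \left(\left(5 - \left(4 + 18 \cdot 1\right)\right) - 14\right)^{2} = -46975 + \left(\left(5 - \left(4 + 18\right)\right) - 14\right)^{2} = -46975 + \left(\left(5 - 22\right) - 14\right)^{2} = -46975 + \left(-17 - 14\right)^{2} = -46975 + \left(-31\right)^{2} = -46975 + 961 = -46014$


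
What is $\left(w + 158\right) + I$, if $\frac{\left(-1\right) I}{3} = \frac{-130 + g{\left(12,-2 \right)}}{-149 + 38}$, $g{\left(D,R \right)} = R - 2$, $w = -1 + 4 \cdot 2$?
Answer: $\frac{5971}{37} \approx 161.38$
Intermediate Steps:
$w = 7$ ($w = -1 + 8 = 7$)
$g{\left(D,R \right)} = -2 + R$
$I = - \frac{134}{37}$ ($I = - 3 \frac{-130 - 4}{-149 + 38} = - 3 \frac{-130 - 4}{-111} = - 3 \left(\left(-134\right) \left(- \frac{1}{111}\right)\right) = \left(-3\right) \frac{134}{111} = - \frac{134}{37} \approx -3.6216$)
$\left(w + 158\right) + I = \left(7 + 158\right) - \frac{134}{37} = 165 - \frac{134}{37} = \frac{5971}{37}$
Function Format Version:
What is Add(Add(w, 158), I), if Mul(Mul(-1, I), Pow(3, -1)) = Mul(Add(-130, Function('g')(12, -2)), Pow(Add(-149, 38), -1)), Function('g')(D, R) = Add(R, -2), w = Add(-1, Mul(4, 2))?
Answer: Rational(5971, 37) ≈ 161.38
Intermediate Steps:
w = 7 (w = Add(-1, 8) = 7)
Function('g')(D, R) = Add(-2, R)
I = Rational(-134, 37) (I = Mul(-3, Mul(Add(-130, Add(-2, -2)), Pow(Add(-149, 38), -1))) = Mul(-3, Mul(Add(-130, -4), Pow(-111, -1))) = Mul(-3, Mul(-134, Rational(-1, 111))) = Mul(-3, Rational(134, 111)) = Rational(-134, 37) ≈ -3.6216)
Add(Add(w, 158), I) = Add(Add(7, 158), Rational(-134, 37)) = Add(165, Rational(-134, 37)) = Rational(5971, 37)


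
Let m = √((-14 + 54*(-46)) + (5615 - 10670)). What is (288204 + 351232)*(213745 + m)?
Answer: 136676247820 + 639436*I*√7553 ≈ 1.3668e+11 + 5.5572e+7*I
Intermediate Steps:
m = I*√7553 (m = √((-14 - 2484) - 5055) = √(-2498 - 5055) = √(-7553) = I*√7553 ≈ 86.908*I)
(288204 + 351232)*(213745 + m) = (288204 + 351232)*(213745 + I*√7553) = 639436*(213745 + I*√7553) = 136676247820 + 639436*I*√7553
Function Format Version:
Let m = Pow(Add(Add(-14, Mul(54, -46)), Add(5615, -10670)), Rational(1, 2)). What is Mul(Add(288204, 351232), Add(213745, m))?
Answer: Add(136676247820, Mul(639436, I, Pow(7553, Rational(1, 2)))) ≈ Add(1.3668e+11, Mul(5.5572e+7, I))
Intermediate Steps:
m = Mul(I, Pow(7553, Rational(1, 2))) (m = Pow(Add(Add(-14, -2484), -5055), Rational(1, 2)) = Pow(Add(-2498, -5055), Rational(1, 2)) = Pow(-7553, Rational(1, 2)) = Mul(I, Pow(7553, Rational(1, 2))) ≈ Mul(86.908, I))
Mul(Add(288204, 351232), Add(213745, m)) = Mul(Add(288204, 351232), Add(213745, Mul(I, Pow(7553, Rational(1, 2))))) = Mul(639436, Add(213745, Mul(I, Pow(7553, Rational(1, 2))))) = Add(136676247820, Mul(639436, I, Pow(7553, Rational(1, 2))))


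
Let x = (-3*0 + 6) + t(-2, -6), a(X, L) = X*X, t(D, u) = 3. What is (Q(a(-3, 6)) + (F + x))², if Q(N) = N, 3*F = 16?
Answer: 4900/9 ≈ 544.44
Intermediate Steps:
a(X, L) = X²
F = 16/3 (F = (⅓)*16 = 16/3 ≈ 5.3333)
x = 9 (x = (-3*0 + 6) + 3 = (0 + 6) + 3 = 6 + 3 = 9)
(Q(a(-3, 6)) + (F + x))² = ((-3)² + (16/3 + 9))² = (9 + 43/3)² = (70/3)² = 4900/9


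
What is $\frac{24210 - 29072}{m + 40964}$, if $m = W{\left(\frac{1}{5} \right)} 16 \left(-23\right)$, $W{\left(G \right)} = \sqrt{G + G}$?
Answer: $- \frac{124479355}{1048746954} - \frac{111826 \sqrt{10}}{524373477} \approx -0.11937$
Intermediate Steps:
$W{\left(G \right)} = \sqrt{2} \sqrt{G}$ ($W{\left(G \right)} = \sqrt{2 G} = \sqrt{2} \sqrt{G}$)
$m = - \frac{368 \sqrt{10}}{5}$ ($m = \sqrt{2} \sqrt{\frac{1}{5}} \cdot 16 \left(-23\right) = \frac{\sqrt{2}}{\sqrt{5}} \cdot 16 \left(-23\right) = \sqrt{2} \frac{\sqrt{5}}{5} \cdot 16 \left(-23\right) = \frac{\sqrt{10}}{5} \cdot 16 \left(-23\right) = \frac{16 \sqrt{10}}{5} \left(-23\right) = - \frac{368 \sqrt{10}}{5} \approx -232.74$)
$\frac{24210 - 29072}{m + 40964} = \frac{24210 - 29072}{- \frac{368 \sqrt{10}}{5} + 40964} = - \frac{4862}{40964 - \frac{368 \sqrt{10}}{5}}$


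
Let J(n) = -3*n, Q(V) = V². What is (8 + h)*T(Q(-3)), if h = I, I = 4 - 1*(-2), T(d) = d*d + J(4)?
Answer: 966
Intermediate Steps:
T(d) = -12 + d² (T(d) = d*d - 3*4 = d² - 12 = -12 + d²)
I = 6 (I = 4 + 2 = 6)
h = 6
(8 + h)*T(Q(-3)) = (8 + 6)*(-12 + ((-3)²)²) = 14*(-12 + 9²) = 14*(-12 + 81) = 14*69 = 966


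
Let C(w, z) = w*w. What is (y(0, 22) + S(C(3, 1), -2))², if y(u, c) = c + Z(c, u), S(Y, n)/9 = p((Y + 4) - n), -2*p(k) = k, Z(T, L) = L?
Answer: 8281/4 ≈ 2070.3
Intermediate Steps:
p(k) = -k/2
C(w, z) = w²
S(Y, n) = -18 - 9*Y/2 + 9*n/2 (S(Y, n) = 9*(-((Y + 4) - n)/2) = 9*(-((4 + Y) - n)/2) = 9*(-(4 + Y - n)/2) = 9*(-2 + n/2 - Y/2) = -18 - 9*Y/2 + 9*n/2)
y(u, c) = c + u
(y(0, 22) + S(C(3, 1), -2))² = ((22 + 0) + (-18 - 9/2*3² + (9/2)*(-2)))² = (22 + (-18 - 9/2*9 - 9))² = (22 + (-18 - 81/2 - 9))² = (22 - 135/2)² = (-91/2)² = 8281/4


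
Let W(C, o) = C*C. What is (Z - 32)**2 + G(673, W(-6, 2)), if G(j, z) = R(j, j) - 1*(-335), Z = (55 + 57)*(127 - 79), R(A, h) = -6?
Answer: 28558665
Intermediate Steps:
Z = 5376 (Z = 112*48 = 5376)
W(C, o) = C**2
G(j, z) = 329 (G(j, z) = -6 - 1*(-335) = -6 + 335 = 329)
(Z - 32)**2 + G(673, W(-6, 2)) = (5376 - 32)**2 + 329 = 5344**2 + 329 = 28558336 + 329 = 28558665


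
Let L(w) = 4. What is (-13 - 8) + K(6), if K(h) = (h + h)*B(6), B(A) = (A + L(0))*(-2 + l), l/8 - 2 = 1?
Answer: 2619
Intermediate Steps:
l = 24 (l = 16 + 8*1 = 16 + 8 = 24)
B(A) = 88 + 22*A (B(A) = (A + 4)*(-2 + 24) = (4 + A)*22 = 88 + 22*A)
K(h) = 440*h (K(h) = (h + h)*(88 + 22*6) = (2*h)*(88 + 132) = (2*h)*220 = 440*h)
(-13 - 8) + K(6) = (-13 - 8) + 440*6 = -21 + 2640 = 2619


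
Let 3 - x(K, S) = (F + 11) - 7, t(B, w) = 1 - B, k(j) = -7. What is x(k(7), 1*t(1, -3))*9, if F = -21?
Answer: 180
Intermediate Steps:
x(K, S) = 20 (x(K, S) = 3 - ((-21 + 11) - 7) = 3 - (-10 - 7) = 3 - 1*(-17) = 3 + 17 = 20)
x(k(7), 1*t(1, -3))*9 = 20*9 = 180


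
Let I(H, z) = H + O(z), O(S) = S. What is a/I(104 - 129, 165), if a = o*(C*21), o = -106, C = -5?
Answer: 159/2 ≈ 79.500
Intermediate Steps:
a = 11130 (a = -(-530)*21 = -106*(-105) = 11130)
I(H, z) = H + z
a/I(104 - 129, 165) = 11130/((104 - 129) + 165) = 11130/(-25 + 165) = 11130/140 = 11130*(1/140) = 159/2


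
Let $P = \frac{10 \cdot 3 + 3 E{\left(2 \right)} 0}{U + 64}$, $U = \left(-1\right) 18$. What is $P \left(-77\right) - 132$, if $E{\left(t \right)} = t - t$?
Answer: $- \frac{4191}{23} \approx -182.22$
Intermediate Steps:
$E{\left(t \right)} = 0$
$U = -18$
$P = \frac{15}{23}$ ($P = \frac{10 \cdot 3 + 3 \cdot 0 \cdot 0}{-18 + 64} = \frac{30 + 0 \cdot 0}{46} = \left(30 + 0\right) \frac{1}{46} = 30 \cdot \frac{1}{46} = \frac{15}{23} \approx 0.65217$)
$P \left(-77\right) - 132 = \frac{15}{23} \left(-77\right) - 132 = - \frac{1155}{23} - 132 = - \frac{4191}{23}$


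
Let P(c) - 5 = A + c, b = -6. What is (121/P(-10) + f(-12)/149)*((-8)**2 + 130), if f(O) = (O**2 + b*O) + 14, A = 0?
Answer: -3274526/745 ≈ -4395.3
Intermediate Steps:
P(c) = 5 + c (P(c) = 5 + (0 + c) = 5 + c)
f(O) = 14 + O**2 - 6*O (f(O) = (O**2 - 6*O) + 14 = 14 + O**2 - 6*O)
(121/P(-10) + f(-12)/149)*((-8)**2 + 130) = (121/(5 - 10) + (14 + (-12)**2 - 6*(-12))/149)*((-8)**2 + 130) = (121/(-5) + (14 + 144 + 72)*(1/149))*(64 + 130) = (121*(-1/5) + 230*(1/149))*194 = (-121/5 + 230/149)*194 = -16879/745*194 = -3274526/745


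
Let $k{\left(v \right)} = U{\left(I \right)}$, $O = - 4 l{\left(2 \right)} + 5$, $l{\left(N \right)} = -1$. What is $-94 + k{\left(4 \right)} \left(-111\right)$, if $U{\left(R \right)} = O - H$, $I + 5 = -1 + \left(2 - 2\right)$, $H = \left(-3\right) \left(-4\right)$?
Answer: $239$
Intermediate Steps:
$H = 12$
$I = -6$ ($I = -5 + \left(-1 + \left(2 - 2\right)\right) = -5 + \left(-1 + 0\right) = -5 - 1 = -6$)
$O = 9$ ($O = \left(-4\right) \left(-1\right) + 5 = 4 + 5 = 9$)
$U{\left(R \right)} = -3$ ($U{\left(R \right)} = 9 - 12 = -3$)
$k{\left(v \right)} = -3$
$-94 + k{\left(4 \right)} \left(-111\right) = -94 - -333 = -94 + 333 = 239$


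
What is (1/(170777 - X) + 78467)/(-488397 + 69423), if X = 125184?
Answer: -1788772966/9551140791 ≈ -0.18728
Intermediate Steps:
(1/(170777 - X) + 78467)/(-488397 + 69423) = (1/(170777 - 1*125184) + 78467)/(-488397 + 69423) = (1/(170777 - 125184) + 78467)/(-418974) = (1/45593 + 78467)*(-1/418974) = (3577545932/45593)*(-1/418974) = -1788772966/9551140791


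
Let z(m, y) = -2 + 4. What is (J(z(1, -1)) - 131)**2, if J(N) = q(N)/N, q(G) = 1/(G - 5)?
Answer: 619369/36 ≈ 17205.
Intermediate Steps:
z(m, y) = 2
q(G) = 1/(-5 + G)
J(N) = 1/(N*(-5 + N)) (J(N) = 1/((-5 + N)*N) = 1/(N*(-5 + N)))
(J(z(1, -1)) - 131)**2 = (1/(2*(-5 + 2)) - 131)**2 = ((1/2)/(-3) - 131)**2 = ((1/2)*(-1/3) - 131)**2 = (-1/6 - 131)**2 = (-787/6)**2 = 619369/36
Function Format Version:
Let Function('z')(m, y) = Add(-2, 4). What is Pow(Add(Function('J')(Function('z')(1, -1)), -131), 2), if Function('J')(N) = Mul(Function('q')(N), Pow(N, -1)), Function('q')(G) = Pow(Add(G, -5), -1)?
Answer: Rational(619369, 36) ≈ 17205.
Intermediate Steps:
Function('z')(m, y) = 2
Function('q')(G) = Pow(Add(-5, G), -1)
Function('J')(N) = Mul(Pow(N, -1), Pow(Add(-5, N), -1)) (Function('J')(N) = Mul(Pow(Add(-5, N), -1), Pow(N, -1)) = Mul(Pow(N, -1), Pow(Add(-5, N), -1)))
Pow(Add(Function('J')(Function('z')(1, -1)), -131), 2) = Pow(Add(Mul(Pow(2, -1), Pow(Add(-5, 2), -1)), -131), 2) = Pow(Add(Mul(Rational(1, 2), Pow(-3, -1)), -131), 2) = Pow(Add(Mul(Rational(1, 2), Rational(-1, 3)), -131), 2) = Pow(Add(Rational(-1, 6), -131), 2) = Pow(Rational(-787, 6), 2) = Rational(619369, 36)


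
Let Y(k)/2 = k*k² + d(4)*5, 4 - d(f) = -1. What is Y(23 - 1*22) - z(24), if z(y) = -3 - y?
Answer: 79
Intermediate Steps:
d(f) = 5 (d(f) = 4 - 1*(-1) = 4 + 1 = 5)
Y(k) = 50 + 2*k³ (Y(k) = 2*(k*k² + 5*5) = 2*(k³ + 25) = 2*(25 + k³) = 50 + 2*k³)
Y(23 - 1*22) - z(24) = (50 + 2*(23 - 1*22)³) - (-3 - 1*24) = (50 + 2*(23 - 22)³) - (-3 - 24) = (50 + 2*1³) - 1*(-27) = (50 + 2*1) + 27 = (50 + 2) + 27 = 52 + 27 = 79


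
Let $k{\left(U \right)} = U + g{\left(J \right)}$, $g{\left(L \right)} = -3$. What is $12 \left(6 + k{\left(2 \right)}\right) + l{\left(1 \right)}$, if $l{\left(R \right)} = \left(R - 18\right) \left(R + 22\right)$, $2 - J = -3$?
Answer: $-331$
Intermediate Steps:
$J = 5$ ($J = 2 - -3 = 2 + 3 = 5$)
$l{\left(R \right)} = \left(-18 + R\right) \left(22 + R\right)$
$k{\left(U \right)} = -3 + U$ ($k{\left(U \right)} = U - 3 = -3 + U$)
$12 \left(6 + k{\left(2 \right)}\right) + l{\left(1 \right)} = 12 \left(6 + \left(-3 + 2\right)\right) + \left(-396 + 1^{2} + 4 \cdot 1\right) = 12 \left(6 - 1\right) + \left(-396 + 1 + 4\right) = 12 \cdot 5 - 391 = 60 - 391 = -331$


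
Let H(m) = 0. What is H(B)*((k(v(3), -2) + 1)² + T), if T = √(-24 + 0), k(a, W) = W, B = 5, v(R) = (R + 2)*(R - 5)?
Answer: 0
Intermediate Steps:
v(R) = (-5 + R)*(2 + R) (v(R) = (2 + R)*(-5 + R) = (-5 + R)*(2 + R))
T = 2*I*√6 (T = √(-24) = 2*I*√6 ≈ 4.899*I)
H(B)*((k(v(3), -2) + 1)² + T) = 0*((-2 + 1)² + 2*I*√6) = 0*((-1)² + 2*I*√6) = 0*(1 + 2*I*√6) = 0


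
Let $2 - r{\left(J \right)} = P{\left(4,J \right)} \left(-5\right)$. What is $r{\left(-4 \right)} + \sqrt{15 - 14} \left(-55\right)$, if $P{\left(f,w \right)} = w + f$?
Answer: $-53$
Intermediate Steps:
$P{\left(f,w \right)} = f + w$
$r{\left(J \right)} = 22 + 5 J$ ($r{\left(J \right)} = 2 - \left(4 + J\right) \left(-5\right) = 2 - \left(-20 - 5 J\right) = 2 + \left(20 + 5 J\right) = 22 + 5 J$)
$r{\left(-4 \right)} + \sqrt{15 - 14} \left(-55\right) = \left(22 + 5 \left(-4\right)\right) + \sqrt{15 - 14} \left(-55\right) = \left(22 - 20\right) + \sqrt{1} \left(-55\right) = 2 + 1 \left(-55\right) = 2 - 55 = -53$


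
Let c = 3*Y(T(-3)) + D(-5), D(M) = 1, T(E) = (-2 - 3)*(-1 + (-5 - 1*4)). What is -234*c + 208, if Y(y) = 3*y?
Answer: -105326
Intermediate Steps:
T(E) = 50 (T(E) = -5*(-1 + (-5 - 4)) = -5*(-1 - 9) = -5*(-10) = 50)
c = 451 (c = 3*(3*50) + 1 = 3*150 + 1 = 450 + 1 = 451)
-234*c + 208 = -234*451 + 208 = -105534 + 208 = -105326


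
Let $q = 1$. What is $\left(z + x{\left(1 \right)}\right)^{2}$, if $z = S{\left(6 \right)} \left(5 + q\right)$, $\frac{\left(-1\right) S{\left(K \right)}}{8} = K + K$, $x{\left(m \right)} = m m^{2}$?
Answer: $330625$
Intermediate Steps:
$x{\left(m \right)} = m^{3}$
$S{\left(K \right)} = - 16 K$ ($S{\left(K \right)} = - 8 \left(K + K\right) = - 8 \cdot 2 K = - 16 K$)
$z = -576$ ($z = \left(-16\right) 6 \left(5 + 1\right) = \left(-96\right) 6 = -576$)
$\left(z + x{\left(1 \right)}\right)^{2} = \left(-576 + 1^{3}\right)^{2} = \left(-576 + 1\right)^{2} = \left(-575\right)^{2} = 330625$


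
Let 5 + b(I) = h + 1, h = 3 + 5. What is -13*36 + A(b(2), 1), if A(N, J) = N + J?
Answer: -463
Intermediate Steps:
h = 8
b(I) = 4 (b(I) = -5 + (8 + 1) = -5 + 9 = 4)
A(N, J) = J + N
-13*36 + A(b(2), 1) = -13*36 + (1 + 4) = -468 + 5 = -463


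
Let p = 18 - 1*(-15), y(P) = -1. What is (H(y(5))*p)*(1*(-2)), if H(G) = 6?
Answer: -396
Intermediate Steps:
p = 33 (p = 18 + 15 = 33)
(H(y(5))*p)*(1*(-2)) = (6*33)*(1*(-2)) = 198*(-2) = -396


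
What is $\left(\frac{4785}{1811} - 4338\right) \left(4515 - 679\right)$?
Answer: $- \frac{30117713388}{1811} \approx -1.663 \cdot 10^{7}$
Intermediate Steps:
$\left(\frac{4785}{1811} - 4338\right) \left(4515 - 679\right) = \left(4785 \cdot \frac{1}{1811} - 4338\right) 3836 = \left(\frac{4785}{1811} - 4338\right) 3836 = \left(- \frac{7851333}{1811}\right) 3836 = - \frac{30117713388}{1811}$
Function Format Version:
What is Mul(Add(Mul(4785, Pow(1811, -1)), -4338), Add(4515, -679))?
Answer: Rational(-30117713388, 1811) ≈ -1.6630e+7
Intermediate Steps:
Mul(Add(Mul(4785, Pow(1811, -1)), -4338), Add(4515, -679)) = Mul(Add(Mul(4785, Rational(1, 1811)), -4338), 3836) = Mul(Add(Rational(4785, 1811), -4338), 3836) = Mul(Rational(-7851333, 1811), 3836) = Rational(-30117713388, 1811)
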